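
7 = 7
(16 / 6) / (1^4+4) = 8 / 15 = 0.53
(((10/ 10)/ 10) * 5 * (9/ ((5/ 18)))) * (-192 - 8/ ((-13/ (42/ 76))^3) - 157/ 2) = -660346920801/ 150692230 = -4382.09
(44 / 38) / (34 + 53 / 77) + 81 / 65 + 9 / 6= 18337613 / 6597370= 2.78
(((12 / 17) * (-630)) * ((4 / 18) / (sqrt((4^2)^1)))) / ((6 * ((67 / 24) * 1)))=-1680 / 1139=-1.47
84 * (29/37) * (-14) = -34104/37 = -921.73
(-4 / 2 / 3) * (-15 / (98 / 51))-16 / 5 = 491 / 245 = 2.00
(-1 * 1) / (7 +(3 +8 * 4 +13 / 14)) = -14 / 601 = -0.02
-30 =-30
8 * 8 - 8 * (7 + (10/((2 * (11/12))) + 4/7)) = -3096/77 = -40.21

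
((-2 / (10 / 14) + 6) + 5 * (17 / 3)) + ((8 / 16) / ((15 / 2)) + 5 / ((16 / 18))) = 1489 / 40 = 37.22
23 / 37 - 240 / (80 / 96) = -287.38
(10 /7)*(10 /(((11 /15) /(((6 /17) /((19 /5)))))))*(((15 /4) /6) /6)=9375 /49742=0.19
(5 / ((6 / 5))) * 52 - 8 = 626 / 3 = 208.67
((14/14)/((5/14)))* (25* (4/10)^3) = 112/25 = 4.48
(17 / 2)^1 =17 / 2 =8.50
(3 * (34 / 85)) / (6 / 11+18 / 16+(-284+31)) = -528 / 110585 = -0.00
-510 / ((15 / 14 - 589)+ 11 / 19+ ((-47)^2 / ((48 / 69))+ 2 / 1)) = -1085280 / 5511707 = -0.20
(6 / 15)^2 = 0.16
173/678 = 0.26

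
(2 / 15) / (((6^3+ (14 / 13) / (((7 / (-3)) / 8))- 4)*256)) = 13 / 5199360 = 0.00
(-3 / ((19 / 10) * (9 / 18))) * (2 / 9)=-40 / 57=-0.70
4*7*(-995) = -27860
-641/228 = -2.81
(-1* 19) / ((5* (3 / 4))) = -76 / 15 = -5.07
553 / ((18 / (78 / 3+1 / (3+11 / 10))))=297514 / 369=806.27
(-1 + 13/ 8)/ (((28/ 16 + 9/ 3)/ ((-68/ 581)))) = -170/ 11039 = -0.02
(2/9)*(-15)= -10/3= -3.33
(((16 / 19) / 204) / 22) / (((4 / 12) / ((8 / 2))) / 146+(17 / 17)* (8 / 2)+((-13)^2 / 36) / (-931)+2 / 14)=171696 / 3786845557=0.00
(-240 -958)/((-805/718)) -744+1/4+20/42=448849/1380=325.25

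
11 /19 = 0.58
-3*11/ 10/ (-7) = 33/ 70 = 0.47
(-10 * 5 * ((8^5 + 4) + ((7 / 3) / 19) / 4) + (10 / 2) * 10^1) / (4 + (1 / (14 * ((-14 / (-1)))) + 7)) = -18305897750 / 122949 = -148890.17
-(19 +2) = -21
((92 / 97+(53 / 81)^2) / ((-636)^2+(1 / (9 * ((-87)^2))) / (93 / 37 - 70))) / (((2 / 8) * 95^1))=1471806680036 / 10271269924098102945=0.00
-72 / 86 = -36 / 43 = -0.84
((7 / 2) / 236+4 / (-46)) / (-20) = 783 / 217120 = 0.00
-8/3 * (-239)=1912/3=637.33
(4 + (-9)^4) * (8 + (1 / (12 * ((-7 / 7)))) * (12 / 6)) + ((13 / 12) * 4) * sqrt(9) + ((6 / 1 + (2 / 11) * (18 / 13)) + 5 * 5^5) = 57546133 / 858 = 67070.09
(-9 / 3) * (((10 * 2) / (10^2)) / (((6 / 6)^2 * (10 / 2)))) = -3 / 25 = -0.12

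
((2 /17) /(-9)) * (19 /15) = -0.02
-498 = -498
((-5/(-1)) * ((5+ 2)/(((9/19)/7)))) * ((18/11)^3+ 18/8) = 18261565/5324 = 3430.05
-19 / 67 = -0.28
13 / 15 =0.87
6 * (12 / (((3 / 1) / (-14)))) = -336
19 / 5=3.80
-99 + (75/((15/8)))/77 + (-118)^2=1064565/77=13825.52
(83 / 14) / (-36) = -83 / 504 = -0.16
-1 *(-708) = 708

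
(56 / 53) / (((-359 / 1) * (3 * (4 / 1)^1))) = -14 / 57081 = -0.00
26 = 26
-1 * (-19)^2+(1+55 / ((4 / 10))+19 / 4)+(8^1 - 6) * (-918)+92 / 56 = -57459 / 28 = -2052.11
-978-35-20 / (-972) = -246154 / 243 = -1012.98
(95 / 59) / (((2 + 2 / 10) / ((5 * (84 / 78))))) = 33250 / 8437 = 3.94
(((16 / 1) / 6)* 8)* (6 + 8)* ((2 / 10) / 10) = 448 / 75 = 5.97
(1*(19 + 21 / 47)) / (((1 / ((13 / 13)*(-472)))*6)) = -215704 / 141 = -1529.82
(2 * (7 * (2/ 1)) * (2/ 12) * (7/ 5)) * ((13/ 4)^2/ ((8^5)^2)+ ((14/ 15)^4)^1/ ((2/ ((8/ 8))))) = 16169555856252953/ 6522981580800000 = 2.48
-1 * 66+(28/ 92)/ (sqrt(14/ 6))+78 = sqrt(21)/ 23+12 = 12.20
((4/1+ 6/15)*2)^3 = 85184/125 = 681.47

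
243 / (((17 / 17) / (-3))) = -729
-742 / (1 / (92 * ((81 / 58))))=-2764692 / 29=-95334.21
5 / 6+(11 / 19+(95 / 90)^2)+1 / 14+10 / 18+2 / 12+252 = 11002255 / 43092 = 255.32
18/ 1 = 18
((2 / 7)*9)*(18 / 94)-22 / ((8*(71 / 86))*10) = 74423 / 467180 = 0.16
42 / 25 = 1.68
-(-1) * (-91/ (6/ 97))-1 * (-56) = -8491/ 6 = -1415.17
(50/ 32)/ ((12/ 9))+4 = 331/ 64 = 5.17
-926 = -926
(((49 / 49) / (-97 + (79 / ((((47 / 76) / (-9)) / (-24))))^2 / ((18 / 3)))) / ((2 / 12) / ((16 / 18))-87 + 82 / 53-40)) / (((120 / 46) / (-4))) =43084336 / 446637604856102625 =0.00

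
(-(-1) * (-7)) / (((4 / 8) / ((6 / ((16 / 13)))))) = -273 / 4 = -68.25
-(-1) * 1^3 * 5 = 5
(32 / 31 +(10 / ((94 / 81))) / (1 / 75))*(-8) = -7545032 / 1457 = -5178.47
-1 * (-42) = 42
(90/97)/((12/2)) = 15/97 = 0.15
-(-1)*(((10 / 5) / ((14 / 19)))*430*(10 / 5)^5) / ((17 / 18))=4705920 / 119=39545.55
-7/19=-0.37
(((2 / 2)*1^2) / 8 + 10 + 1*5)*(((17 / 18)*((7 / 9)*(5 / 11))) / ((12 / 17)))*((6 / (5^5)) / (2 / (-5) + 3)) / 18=22253 / 75816000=0.00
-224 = -224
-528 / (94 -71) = -528 / 23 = -22.96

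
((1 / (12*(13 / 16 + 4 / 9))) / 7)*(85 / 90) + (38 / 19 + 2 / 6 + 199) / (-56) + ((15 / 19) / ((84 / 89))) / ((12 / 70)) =249029 / 192584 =1.29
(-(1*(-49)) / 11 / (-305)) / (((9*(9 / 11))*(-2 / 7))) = 343 / 49410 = 0.01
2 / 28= 1 / 14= 0.07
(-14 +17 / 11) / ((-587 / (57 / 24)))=2603 / 51656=0.05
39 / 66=13 / 22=0.59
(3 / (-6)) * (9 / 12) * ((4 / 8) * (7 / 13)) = -21 / 208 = -0.10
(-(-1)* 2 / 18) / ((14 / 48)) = 8 / 21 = 0.38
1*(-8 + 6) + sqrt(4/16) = -3/2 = -1.50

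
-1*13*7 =-91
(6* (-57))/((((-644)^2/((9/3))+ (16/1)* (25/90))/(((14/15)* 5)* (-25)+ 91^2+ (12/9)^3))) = -12568557/622124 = -20.20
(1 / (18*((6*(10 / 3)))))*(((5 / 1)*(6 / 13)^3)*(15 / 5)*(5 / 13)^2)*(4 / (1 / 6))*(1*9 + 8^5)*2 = 353991600 / 371293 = 953.40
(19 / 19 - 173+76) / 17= -96 / 17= -5.65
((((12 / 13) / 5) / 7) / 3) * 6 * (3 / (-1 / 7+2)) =72 / 845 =0.09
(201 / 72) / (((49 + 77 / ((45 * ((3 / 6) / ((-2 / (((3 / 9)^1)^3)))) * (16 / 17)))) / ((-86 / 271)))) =14405 / 2395911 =0.01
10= 10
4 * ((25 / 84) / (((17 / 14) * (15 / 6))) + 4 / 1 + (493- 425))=14708 / 51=288.39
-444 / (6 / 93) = -6882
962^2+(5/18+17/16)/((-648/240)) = 1799062171/1944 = 925443.50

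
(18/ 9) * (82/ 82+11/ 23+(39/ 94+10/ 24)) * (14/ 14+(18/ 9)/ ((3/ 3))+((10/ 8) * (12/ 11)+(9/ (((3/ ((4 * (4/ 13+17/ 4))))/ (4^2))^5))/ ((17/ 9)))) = 191277133903.70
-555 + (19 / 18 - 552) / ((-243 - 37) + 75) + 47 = -1864603 / 3690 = -505.31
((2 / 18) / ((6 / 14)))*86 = 602 / 27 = 22.30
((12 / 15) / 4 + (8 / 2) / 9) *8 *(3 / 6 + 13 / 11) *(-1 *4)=-17168 / 495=-34.68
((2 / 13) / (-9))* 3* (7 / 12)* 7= -49 / 234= -0.21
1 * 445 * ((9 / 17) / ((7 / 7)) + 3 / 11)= 66750 / 187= 356.95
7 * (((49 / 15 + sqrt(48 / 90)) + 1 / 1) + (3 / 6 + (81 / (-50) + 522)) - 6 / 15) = 14 * sqrt(30) / 15 + 275492 / 75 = 3678.34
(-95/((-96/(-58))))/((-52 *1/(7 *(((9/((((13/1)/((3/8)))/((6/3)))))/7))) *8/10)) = 0.72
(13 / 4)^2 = 169 / 16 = 10.56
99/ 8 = 12.38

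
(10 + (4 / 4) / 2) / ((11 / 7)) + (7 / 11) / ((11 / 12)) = 1785 / 242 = 7.38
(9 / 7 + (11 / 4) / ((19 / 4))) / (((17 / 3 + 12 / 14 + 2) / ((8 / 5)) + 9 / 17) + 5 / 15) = 33728 / 111967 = 0.30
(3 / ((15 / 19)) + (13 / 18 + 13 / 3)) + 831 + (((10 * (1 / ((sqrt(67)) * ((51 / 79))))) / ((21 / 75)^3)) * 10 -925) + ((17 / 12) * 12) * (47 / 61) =-395533 / 5490 + 123437500 * sqrt(67) / 1172031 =790.03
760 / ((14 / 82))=31160 / 7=4451.43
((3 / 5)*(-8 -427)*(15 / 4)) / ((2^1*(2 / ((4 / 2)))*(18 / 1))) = -435 / 16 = -27.19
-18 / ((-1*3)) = 6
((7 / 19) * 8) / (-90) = -28 / 855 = -0.03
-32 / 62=-16 / 31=-0.52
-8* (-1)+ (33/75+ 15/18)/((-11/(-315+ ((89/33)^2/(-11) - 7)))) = 896368169/19765350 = 45.35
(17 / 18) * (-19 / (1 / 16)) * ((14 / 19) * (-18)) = 3808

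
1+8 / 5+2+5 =9.60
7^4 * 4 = 9604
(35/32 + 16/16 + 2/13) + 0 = 935/416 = 2.25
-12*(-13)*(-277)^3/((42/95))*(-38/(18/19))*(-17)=-322175405447870/63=-5113895324569.37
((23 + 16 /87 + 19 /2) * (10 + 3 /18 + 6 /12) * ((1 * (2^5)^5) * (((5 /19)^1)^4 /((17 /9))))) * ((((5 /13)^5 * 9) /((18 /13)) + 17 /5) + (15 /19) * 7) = 547062605689126912000 /2050876042631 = 266745817.06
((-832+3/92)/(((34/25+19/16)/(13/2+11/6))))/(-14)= 194.39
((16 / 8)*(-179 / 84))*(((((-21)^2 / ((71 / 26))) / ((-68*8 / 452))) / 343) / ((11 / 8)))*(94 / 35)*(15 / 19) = 222456546 / 86526209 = 2.57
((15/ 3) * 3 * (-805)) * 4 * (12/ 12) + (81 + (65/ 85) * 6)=-819645/ 17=-48214.41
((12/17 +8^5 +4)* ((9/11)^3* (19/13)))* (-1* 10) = -77168907360/294151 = -262344.54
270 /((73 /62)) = 16740 /73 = 229.32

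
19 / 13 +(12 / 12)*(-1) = 6 / 13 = 0.46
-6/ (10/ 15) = -9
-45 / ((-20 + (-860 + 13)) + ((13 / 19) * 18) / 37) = 10545 / 203089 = 0.05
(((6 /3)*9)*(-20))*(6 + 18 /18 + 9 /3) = -3600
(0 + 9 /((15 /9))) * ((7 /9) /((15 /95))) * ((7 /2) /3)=31.03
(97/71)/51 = 97/3621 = 0.03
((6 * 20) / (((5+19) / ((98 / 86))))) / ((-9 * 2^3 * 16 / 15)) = -1225 / 16512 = -0.07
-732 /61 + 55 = 43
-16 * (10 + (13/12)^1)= -532/3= -177.33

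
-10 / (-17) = 10 / 17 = 0.59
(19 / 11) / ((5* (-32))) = -19 / 1760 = -0.01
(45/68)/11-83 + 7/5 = -304959/3740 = -81.54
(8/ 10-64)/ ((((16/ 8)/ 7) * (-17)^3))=0.05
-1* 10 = -10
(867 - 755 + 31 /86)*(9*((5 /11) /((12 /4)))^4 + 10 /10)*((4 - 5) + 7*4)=1918984833 /629563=3048.12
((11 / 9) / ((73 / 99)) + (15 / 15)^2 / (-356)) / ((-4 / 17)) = -731051 / 103952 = -7.03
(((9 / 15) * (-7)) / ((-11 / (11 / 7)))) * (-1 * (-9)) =27 / 5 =5.40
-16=-16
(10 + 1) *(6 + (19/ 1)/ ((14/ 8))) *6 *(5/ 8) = 9735/ 14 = 695.36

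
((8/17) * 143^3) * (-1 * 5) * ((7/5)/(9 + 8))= -163755592/289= -566628.35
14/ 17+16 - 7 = 167/ 17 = 9.82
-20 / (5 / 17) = -68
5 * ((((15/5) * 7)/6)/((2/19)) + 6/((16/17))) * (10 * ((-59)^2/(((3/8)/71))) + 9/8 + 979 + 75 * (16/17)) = 4262749040035/3264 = 1305989289.23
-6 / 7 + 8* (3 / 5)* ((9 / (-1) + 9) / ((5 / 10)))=-6 / 7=-0.86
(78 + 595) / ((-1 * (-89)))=7.56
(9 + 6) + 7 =22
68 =68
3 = 3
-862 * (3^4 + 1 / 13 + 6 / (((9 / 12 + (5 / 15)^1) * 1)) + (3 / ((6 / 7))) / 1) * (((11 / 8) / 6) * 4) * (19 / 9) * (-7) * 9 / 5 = 492461893 / 260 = 1894084.20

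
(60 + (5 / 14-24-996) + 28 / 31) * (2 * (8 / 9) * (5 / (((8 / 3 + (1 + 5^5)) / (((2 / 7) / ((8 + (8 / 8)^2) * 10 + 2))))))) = -180910 / 21386001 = -0.01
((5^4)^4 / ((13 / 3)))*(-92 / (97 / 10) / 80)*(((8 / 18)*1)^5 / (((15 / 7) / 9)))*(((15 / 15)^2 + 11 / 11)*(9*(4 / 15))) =-4025000000000000 / 2757807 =-1459492995.70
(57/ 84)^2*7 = 361/ 112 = 3.22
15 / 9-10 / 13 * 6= -115 / 39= -2.95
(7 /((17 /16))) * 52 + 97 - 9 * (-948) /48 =41979 /68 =617.34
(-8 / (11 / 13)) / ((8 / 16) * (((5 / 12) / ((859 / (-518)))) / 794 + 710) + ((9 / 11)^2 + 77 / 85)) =-795865836480 / 30015824441029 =-0.03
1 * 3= 3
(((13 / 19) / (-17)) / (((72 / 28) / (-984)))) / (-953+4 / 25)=-1300 / 80427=-0.02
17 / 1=17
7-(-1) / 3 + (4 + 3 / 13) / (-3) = 77 / 13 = 5.92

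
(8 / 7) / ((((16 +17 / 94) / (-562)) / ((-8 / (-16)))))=-211312 / 10647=-19.85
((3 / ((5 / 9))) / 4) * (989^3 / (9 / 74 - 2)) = -966394307331 / 1390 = -695247703.12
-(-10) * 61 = 610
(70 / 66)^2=1225 / 1089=1.12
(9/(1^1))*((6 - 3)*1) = 27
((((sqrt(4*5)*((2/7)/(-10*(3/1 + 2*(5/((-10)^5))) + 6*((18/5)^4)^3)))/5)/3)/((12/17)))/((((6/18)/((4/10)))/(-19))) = -50468750000*sqrt(5)/1166084802049851033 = -0.00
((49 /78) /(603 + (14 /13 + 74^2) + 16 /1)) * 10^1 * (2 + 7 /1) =0.01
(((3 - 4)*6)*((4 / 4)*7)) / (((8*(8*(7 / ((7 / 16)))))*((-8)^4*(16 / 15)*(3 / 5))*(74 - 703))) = 525 / 21105737728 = 0.00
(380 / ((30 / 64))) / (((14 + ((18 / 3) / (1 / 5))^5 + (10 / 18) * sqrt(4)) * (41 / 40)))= 36480 / 1120838197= 0.00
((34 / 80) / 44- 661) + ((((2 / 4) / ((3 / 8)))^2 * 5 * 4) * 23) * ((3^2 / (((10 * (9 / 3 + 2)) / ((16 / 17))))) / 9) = -645.60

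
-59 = -59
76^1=76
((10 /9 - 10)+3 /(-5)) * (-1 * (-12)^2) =6832 /5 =1366.40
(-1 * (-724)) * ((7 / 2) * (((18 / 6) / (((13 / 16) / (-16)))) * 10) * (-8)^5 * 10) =6377019801600 / 13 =490539984738.46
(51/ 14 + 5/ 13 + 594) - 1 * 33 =102835/ 182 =565.03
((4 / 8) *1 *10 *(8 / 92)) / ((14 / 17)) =85 / 161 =0.53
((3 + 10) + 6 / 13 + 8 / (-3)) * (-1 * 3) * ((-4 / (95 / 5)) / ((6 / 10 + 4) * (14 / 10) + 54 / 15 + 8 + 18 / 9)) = 42100 / 123747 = 0.34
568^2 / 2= 161312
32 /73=0.44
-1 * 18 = -18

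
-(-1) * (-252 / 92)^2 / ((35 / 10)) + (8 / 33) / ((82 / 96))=579146 / 238579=2.43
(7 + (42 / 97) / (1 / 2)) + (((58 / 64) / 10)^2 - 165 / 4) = -331515223 / 9932800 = -33.38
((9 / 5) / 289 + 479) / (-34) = -346082 / 24565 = -14.09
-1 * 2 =-2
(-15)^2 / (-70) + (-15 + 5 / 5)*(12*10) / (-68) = 5115 / 238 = 21.49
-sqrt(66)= -8.12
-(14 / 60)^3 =-343 / 27000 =-0.01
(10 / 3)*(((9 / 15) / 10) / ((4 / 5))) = 1 / 4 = 0.25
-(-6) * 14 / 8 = 10.50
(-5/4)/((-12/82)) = 205/24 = 8.54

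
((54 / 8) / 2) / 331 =27 / 2648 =0.01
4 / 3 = 1.33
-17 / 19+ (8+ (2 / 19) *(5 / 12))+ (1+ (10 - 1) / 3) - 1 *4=815 / 114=7.15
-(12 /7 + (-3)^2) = -75 /7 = -10.71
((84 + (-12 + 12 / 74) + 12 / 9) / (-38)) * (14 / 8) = -28553 / 8436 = -3.38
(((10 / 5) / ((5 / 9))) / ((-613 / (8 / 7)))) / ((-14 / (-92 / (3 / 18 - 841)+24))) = 1251072 / 108240475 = 0.01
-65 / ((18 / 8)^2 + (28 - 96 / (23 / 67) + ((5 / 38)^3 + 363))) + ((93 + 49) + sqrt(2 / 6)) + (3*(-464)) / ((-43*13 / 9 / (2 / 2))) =sqrt(3) / 3 + 26913803068086 / 164255694109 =164.43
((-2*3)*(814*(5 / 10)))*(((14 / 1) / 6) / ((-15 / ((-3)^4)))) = 153846 / 5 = 30769.20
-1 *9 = -9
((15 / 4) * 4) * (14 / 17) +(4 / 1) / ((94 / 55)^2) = 515315 / 37553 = 13.72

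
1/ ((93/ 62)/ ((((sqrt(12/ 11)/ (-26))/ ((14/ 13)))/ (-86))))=0.00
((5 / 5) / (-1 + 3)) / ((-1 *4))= -1 / 8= -0.12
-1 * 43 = -43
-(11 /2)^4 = -14641 /16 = -915.06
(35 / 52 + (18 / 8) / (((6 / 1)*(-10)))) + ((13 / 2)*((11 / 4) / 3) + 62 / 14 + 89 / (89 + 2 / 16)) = 12.02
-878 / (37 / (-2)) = 1756 / 37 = 47.46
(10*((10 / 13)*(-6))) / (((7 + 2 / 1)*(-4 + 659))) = -40 / 5109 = -0.01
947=947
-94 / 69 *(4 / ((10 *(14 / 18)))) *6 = -3384 / 805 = -4.20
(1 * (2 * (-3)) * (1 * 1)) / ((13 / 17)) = -7.85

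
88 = 88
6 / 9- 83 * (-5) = 1247 / 3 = 415.67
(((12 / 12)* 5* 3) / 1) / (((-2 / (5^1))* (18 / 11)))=-275 / 12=-22.92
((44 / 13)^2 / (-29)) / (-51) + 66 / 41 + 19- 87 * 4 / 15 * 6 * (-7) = 50984652007 / 51239955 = 995.02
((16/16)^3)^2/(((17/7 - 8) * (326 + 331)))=-0.00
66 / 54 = 11 / 9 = 1.22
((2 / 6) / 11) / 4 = 1 / 132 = 0.01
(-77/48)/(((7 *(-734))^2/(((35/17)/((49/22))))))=-605/10770809952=-0.00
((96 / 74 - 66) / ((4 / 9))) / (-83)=1.75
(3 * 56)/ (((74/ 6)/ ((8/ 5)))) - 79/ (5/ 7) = -16429/ 185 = -88.81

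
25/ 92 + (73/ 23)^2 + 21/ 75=562087/ 52900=10.63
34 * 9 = 306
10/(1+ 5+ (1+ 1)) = 5/4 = 1.25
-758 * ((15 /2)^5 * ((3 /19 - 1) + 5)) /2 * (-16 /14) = 42737682.10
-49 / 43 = -1.14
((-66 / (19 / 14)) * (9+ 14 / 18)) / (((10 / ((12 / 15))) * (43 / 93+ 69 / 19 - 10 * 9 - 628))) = 52514 / 985525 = 0.05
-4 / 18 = -2 / 9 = -0.22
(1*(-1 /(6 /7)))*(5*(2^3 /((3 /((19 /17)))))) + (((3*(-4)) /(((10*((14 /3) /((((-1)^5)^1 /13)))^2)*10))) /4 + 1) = -16.39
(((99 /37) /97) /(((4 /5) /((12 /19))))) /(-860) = -297 /11728852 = -0.00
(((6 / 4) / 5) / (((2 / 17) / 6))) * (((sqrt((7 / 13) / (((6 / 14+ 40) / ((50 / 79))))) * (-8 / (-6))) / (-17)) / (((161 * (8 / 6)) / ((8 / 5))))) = -36 * sqrt(581282) / 33423715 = -0.00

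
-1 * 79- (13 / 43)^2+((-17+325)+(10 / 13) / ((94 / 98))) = 259512982 / 1129739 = 229.71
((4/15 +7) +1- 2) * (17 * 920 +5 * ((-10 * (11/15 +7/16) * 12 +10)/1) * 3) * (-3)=-257231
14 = 14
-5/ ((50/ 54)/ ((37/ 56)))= -999/ 280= -3.57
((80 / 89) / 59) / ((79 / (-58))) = -4640 / 414829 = -0.01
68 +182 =250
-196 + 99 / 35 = -193.17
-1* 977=-977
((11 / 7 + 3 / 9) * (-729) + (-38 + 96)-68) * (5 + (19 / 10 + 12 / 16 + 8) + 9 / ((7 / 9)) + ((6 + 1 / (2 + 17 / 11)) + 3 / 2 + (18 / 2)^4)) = -35257881241 / 3822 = -9224982.01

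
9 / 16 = 0.56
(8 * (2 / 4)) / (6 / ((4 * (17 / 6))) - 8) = -68 / 127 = -0.54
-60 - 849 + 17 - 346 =-1238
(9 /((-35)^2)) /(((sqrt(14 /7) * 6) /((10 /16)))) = 3 * sqrt(2) /7840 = 0.00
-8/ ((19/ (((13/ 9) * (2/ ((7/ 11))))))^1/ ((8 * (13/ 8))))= -29744/ 1197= -24.85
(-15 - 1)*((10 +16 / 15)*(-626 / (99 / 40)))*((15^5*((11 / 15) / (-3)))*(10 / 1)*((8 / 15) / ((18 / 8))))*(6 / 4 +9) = -1862174720000 / 9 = -206908302222.22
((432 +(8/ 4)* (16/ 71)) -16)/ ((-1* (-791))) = 4224/ 8023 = 0.53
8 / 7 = 1.14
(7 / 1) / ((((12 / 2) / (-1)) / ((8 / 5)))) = -28 / 15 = -1.87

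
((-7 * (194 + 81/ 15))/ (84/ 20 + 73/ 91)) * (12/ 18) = -635089/ 3414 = -186.02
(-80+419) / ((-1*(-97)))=339 / 97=3.49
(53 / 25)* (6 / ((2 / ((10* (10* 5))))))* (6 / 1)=19080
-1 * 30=-30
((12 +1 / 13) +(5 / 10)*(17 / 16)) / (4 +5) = 5245 / 3744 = 1.40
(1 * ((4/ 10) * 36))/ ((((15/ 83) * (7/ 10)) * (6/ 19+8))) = 37848/ 2765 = 13.69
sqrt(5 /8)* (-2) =-sqrt(10) /2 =-1.58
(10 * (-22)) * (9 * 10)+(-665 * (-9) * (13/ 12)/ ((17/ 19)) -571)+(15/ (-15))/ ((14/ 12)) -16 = -6255265/ 476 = -13141.31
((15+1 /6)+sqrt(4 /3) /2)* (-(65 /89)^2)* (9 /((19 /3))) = -3460275 /300998-38025* sqrt(3) /150499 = -11.93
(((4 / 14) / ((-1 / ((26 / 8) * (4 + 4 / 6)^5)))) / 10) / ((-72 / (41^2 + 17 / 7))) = 17514952 / 3645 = 4805.20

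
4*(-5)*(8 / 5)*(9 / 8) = -36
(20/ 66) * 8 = 80/ 33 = 2.42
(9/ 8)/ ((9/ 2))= 1/ 4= 0.25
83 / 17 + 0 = 83 / 17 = 4.88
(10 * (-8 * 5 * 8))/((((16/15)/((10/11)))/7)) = -210000/11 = -19090.91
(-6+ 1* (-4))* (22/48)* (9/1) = -165/4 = -41.25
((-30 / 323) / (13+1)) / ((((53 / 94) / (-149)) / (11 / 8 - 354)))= -42333135 / 68476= -618.22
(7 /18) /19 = 7 /342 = 0.02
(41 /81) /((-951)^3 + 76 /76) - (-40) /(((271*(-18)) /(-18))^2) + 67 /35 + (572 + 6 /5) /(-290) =-64105699656231547 /1038630780017482050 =-0.06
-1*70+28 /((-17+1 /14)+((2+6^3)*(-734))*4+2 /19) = -11918014458 /170257243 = -70.00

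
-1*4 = -4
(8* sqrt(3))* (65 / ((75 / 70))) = 840.62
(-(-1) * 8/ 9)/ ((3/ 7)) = 2.07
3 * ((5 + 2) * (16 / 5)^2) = 5376 / 25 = 215.04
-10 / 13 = -0.77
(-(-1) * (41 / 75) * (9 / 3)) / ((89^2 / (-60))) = -492 / 39605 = -0.01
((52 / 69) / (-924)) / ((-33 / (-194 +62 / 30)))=-37427 / 7889805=-0.00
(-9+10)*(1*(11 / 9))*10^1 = 110 / 9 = 12.22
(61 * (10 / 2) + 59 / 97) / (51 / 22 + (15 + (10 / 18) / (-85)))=17.65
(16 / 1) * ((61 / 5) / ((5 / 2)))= 1952 / 25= 78.08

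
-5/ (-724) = 5/ 724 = 0.01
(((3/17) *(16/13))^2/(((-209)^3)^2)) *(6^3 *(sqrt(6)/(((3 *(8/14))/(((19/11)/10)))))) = 145152 *sqrt(6)/11783419862474991445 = 0.00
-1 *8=-8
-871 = -871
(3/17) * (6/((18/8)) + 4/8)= 19/34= 0.56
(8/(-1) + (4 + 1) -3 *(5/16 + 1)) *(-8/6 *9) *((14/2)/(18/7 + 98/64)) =130536/919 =142.04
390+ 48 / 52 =5082 / 13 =390.92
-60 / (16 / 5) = -75 / 4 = -18.75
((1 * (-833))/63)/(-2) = 119/18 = 6.61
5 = 5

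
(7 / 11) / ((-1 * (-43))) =7 / 473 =0.01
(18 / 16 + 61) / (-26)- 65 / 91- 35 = -55479 / 1456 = -38.10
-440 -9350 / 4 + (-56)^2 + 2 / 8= 1435 / 4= 358.75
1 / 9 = 0.11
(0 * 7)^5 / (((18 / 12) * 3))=0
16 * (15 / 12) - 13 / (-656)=13133 / 656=20.02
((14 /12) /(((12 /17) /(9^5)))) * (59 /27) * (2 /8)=1706103 /32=53315.72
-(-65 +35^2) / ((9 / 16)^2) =-296960 / 81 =-3666.17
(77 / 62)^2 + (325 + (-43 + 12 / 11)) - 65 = 9286975 / 42284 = 219.63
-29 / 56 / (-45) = 29 / 2520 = 0.01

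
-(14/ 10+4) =-27/ 5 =-5.40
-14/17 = -0.82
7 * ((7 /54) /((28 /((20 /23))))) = 35 /1242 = 0.03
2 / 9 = 0.22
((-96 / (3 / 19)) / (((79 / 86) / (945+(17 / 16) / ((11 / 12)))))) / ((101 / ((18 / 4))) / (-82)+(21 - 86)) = 100404979704 / 10465367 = 9594.02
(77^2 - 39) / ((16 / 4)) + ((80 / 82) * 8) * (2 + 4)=124585 / 82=1519.33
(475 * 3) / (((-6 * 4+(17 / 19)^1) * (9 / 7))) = -47.97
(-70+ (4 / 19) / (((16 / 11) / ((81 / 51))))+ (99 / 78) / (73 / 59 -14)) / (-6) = 294555863 / 25294776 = 11.64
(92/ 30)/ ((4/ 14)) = 161/ 15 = 10.73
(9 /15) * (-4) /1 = -12 /5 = -2.40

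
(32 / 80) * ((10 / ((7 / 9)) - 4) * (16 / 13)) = 1984 / 455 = 4.36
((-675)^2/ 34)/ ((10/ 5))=455625/ 68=6700.37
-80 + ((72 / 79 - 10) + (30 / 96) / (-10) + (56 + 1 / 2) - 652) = -1730719 / 2528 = -684.62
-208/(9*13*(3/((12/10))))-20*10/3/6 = -532/45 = -11.82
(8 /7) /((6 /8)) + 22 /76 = 1447 /798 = 1.81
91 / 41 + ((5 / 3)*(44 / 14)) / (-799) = 1522379 / 687939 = 2.21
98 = 98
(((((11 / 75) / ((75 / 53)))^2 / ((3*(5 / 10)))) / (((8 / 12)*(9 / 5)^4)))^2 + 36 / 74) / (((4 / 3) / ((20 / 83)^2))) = 7943347811158908508 / 374944332511726734375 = 0.02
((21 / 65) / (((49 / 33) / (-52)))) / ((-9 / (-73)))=-3212 / 35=-91.77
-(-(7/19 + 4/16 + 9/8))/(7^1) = 265/1064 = 0.25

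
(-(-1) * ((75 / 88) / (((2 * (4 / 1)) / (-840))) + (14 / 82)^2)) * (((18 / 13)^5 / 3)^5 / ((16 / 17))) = -174229662336364445095626705509548032 / 130480077584902306971574407663263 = -1335.30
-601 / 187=-3.21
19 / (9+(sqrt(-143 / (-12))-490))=-8436 / 213553-38 * sqrt(429) / 2776189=-0.04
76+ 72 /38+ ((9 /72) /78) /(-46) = 42481901 /545376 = 77.89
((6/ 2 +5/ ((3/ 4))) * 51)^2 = 243049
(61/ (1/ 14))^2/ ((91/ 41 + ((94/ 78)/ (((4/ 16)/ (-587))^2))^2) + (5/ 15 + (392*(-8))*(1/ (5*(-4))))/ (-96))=1039562858880/ 62920749256576151821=0.00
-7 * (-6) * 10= 420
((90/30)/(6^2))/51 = 1/612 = 0.00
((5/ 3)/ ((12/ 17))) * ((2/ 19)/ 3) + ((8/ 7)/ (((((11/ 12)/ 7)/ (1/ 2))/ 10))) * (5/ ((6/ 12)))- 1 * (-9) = 5027309/ 11286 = 445.45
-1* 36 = -36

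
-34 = -34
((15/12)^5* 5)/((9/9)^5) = 15625/1024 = 15.26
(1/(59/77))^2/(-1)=-5929/3481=-1.70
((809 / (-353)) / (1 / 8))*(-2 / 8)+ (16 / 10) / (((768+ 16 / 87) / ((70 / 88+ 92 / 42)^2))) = 19311750758317 / 4196254967520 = 4.60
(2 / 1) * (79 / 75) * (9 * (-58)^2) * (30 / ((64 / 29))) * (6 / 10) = 52021737 / 100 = 520217.37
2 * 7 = 14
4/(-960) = -1/240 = -0.00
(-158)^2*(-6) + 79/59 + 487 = -8808444/59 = -149295.66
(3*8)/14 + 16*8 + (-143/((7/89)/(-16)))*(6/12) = 102724/7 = 14674.86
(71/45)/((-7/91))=-923/45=-20.51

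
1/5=0.20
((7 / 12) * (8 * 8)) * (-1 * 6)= -224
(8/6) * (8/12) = 8/9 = 0.89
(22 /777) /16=11 /6216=0.00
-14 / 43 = -0.33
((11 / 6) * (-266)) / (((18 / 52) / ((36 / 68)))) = -38038 / 51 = -745.84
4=4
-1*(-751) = 751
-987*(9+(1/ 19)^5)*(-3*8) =213192.01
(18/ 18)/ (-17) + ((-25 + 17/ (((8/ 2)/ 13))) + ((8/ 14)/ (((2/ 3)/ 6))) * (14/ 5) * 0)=2053/ 68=30.19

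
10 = 10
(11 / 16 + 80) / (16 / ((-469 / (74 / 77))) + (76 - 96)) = -46621883 / 11575104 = -4.03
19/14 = 1.36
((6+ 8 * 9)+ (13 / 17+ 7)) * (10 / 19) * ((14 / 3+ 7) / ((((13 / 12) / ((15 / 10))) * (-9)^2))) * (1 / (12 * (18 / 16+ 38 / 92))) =579600 / 1188317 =0.49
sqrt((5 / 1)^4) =25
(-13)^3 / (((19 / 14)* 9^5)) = -30758 / 1121931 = -0.03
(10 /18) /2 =5 /18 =0.28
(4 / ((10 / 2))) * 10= 8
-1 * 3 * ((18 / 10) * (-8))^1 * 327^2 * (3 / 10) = 34644996 / 25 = 1385799.84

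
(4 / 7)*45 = 180 / 7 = 25.71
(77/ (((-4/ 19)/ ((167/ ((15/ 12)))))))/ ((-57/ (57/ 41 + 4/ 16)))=3459071/ 2460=1406.13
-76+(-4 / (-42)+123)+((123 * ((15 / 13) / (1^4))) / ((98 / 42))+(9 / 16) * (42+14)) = 76123 / 546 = 139.42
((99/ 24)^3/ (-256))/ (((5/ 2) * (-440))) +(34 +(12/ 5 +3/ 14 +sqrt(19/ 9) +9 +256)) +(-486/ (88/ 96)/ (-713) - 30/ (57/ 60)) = sqrt(19)/ 3 +3702192971446093/ 13672369356800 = 272.23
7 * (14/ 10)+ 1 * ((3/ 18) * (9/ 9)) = 299/ 30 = 9.97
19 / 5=3.80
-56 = -56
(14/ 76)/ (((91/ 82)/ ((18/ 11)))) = 738/ 2717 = 0.27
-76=-76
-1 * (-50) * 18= 900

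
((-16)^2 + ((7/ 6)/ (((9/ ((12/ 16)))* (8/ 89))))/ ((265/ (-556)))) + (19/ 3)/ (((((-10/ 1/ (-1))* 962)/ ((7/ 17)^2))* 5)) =6729678583451/ 26522917200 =253.73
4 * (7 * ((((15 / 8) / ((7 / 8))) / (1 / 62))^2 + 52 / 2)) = 3464696 / 7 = 494956.57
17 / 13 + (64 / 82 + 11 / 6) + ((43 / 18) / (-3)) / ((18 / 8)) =924145 / 259038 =3.57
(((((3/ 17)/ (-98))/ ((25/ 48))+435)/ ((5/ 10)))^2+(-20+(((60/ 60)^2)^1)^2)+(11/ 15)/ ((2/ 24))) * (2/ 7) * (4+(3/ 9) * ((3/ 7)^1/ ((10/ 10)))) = 19038106970473938/ 21250350625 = 895896.13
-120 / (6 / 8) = -160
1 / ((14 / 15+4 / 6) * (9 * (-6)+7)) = -5 / 376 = -0.01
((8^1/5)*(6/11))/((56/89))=534/385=1.39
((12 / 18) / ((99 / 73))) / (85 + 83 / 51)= 1241 / 218691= 0.01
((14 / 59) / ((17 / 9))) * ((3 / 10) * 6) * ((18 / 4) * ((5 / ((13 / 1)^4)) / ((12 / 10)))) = 0.00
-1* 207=-207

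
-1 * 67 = -67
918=918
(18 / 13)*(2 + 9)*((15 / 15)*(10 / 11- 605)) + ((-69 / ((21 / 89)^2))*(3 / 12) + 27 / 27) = -72691415 / 7644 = -9509.60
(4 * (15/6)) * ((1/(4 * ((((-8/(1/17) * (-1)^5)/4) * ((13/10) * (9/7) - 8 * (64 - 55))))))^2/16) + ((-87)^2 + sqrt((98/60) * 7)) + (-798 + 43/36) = 7 * sqrt(210)/30 + 6071512634617037/896535485568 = 6775.58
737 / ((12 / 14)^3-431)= -252791 / 147617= -1.71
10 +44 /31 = 354 /31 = 11.42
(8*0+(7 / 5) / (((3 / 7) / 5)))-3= 40 / 3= 13.33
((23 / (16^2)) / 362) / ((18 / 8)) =23 / 208512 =0.00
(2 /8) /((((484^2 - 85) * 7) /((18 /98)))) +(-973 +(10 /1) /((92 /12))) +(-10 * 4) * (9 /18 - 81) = 2248.30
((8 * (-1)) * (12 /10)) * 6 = -288 /5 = -57.60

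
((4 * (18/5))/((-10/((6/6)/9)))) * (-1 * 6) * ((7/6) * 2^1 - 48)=-1096/25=-43.84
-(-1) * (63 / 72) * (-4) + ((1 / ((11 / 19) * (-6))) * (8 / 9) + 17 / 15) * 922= 2392337 / 2970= 805.50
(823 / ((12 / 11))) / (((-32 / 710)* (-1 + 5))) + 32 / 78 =-41775499 / 9984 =-4184.24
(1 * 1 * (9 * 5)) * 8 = 360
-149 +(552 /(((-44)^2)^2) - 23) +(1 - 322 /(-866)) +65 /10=-33295946683 /202865696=-164.13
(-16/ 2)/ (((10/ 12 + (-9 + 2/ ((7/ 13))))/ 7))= 12.58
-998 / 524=-499 / 262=-1.90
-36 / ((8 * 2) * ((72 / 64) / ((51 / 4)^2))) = -2601 / 8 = -325.12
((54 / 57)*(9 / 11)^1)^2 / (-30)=-4374 / 218405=-0.02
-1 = -1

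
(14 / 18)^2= 49 / 81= 0.60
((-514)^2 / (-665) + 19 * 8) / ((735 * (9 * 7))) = -18124 / 3421425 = -0.01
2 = 2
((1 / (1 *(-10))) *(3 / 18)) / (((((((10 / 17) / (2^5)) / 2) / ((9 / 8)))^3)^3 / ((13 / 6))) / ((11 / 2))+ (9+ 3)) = -11960142240112324381753344 / 8611302412880873554872173305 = -0.00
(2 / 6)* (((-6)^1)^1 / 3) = -0.67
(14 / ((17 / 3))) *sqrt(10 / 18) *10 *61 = 8540 *sqrt(5) / 17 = 1123.30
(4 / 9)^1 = 4 / 9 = 0.44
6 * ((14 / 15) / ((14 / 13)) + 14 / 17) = 862 / 85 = 10.14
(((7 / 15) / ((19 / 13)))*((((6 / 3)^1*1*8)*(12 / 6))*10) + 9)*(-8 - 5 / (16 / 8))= -44359 / 38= -1167.34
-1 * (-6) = 6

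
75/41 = 1.83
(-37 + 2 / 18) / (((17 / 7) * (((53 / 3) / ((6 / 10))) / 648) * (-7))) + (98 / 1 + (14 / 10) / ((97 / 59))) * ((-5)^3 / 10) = -1038179691 / 873970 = -1187.89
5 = 5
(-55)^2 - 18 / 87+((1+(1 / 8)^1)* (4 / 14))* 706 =1320199 / 406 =3251.72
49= 49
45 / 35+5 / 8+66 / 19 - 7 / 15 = 78487 / 15960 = 4.92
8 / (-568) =-0.01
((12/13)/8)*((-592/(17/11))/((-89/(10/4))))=1.24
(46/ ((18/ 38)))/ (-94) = -1.03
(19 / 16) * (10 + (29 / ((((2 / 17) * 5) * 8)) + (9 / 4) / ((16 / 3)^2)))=1579983 / 81920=19.29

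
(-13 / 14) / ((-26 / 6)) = 0.21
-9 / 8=-1.12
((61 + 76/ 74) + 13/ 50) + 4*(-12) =26431/ 1850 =14.29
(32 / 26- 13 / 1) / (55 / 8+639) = -1224 / 67171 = -0.02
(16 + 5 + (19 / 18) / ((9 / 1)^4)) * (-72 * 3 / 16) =-2480077 / 8748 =-283.50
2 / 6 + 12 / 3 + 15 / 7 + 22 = 598 / 21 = 28.48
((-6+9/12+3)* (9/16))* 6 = -243/32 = -7.59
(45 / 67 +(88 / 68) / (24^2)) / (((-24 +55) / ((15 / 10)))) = 221057 / 6779328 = 0.03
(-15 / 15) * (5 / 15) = -1 / 3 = -0.33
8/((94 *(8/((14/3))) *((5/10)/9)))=42/47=0.89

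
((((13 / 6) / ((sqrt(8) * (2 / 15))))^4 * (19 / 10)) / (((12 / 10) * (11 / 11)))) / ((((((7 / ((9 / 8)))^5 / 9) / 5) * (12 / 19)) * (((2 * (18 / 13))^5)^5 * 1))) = 227360198884045704494562275781906415625 / 1976196059428514877995549809051025695328547373056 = 0.00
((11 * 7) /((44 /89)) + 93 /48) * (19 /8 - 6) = -571.62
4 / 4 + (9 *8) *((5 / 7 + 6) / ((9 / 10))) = 3767 / 7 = 538.14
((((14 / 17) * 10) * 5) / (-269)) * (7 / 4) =-1225 / 4573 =-0.27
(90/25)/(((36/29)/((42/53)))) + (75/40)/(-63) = 100987/44520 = 2.27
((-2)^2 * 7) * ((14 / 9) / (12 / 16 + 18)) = 1568 / 675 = 2.32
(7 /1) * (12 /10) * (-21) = -176.40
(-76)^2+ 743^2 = 557825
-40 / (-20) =2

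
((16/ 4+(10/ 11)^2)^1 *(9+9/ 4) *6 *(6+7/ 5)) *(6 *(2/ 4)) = 875124/ 121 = 7232.43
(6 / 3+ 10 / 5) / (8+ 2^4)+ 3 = 19 / 6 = 3.17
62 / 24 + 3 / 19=625 / 228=2.74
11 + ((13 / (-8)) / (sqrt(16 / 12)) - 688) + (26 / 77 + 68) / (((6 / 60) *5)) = -41605 / 77 - 13 *sqrt(3) / 16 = -541.73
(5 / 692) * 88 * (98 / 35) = 308 / 173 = 1.78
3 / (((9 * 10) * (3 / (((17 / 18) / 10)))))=17 / 16200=0.00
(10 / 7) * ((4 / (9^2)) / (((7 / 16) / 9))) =640 / 441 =1.45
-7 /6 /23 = -7 /138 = -0.05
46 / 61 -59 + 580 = 31827 / 61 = 521.75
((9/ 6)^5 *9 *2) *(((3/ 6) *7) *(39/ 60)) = 199017/ 640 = 310.96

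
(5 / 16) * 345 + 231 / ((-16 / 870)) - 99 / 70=-6974367 / 560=-12454.23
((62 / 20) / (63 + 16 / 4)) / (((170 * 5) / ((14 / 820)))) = 217 / 233495000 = 0.00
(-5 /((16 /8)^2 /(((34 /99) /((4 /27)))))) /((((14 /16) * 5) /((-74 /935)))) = 0.05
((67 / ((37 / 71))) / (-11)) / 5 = -4757 / 2035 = -2.34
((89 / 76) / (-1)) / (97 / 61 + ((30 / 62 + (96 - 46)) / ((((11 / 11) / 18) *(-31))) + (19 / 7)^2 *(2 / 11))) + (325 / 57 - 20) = -14.25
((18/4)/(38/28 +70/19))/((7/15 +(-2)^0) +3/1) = 1995/9983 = 0.20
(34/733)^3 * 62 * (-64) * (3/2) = -233937408/393832837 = -0.59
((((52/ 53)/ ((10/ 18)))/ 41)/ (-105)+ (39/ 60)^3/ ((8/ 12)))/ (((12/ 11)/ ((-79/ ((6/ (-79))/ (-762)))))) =-291075533905299/ 973504000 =-298997.78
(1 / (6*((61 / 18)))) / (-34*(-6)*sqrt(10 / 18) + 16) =-3 / 87169 + 51*sqrt(5) / 348676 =0.00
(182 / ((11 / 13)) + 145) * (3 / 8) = 11883 / 88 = 135.03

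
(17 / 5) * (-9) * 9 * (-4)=5508 / 5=1101.60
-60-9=-69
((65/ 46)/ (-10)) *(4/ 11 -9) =1235/ 1012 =1.22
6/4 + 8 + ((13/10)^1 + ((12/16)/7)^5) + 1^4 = 1015412927/86051840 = 11.80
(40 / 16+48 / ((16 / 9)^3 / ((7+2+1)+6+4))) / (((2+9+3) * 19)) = 0.65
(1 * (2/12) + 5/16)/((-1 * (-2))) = 23/96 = 0.24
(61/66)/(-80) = -61/5280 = -0.01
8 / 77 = 0.10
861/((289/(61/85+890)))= 65187171/24565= 2653.66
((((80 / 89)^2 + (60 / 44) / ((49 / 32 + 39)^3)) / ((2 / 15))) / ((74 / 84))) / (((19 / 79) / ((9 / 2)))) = 17201002311918230400 / 133643534106200789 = 128.71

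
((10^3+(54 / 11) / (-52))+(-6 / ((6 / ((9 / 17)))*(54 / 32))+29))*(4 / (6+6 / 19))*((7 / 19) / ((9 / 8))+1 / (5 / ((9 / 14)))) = 81901600819 / 275675400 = 297.09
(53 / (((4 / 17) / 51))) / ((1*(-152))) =-45951 / 608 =-75.58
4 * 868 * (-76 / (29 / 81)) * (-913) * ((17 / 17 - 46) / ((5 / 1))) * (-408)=71655870730752 / 29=2470892094163.86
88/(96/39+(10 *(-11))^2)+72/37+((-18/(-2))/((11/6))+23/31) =3773715845/496264461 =7.60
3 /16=0.19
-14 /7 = -2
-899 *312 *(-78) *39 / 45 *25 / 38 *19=237012360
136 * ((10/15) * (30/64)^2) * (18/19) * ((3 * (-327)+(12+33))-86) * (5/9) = -3257625/304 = -10715.87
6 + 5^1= 11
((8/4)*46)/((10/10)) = 92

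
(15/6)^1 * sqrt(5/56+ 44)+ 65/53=17.83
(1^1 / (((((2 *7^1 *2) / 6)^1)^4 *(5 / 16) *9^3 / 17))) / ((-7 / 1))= -17 / 756315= -0.00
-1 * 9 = -9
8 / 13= 0.62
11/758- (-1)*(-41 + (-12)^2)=78085/758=103.01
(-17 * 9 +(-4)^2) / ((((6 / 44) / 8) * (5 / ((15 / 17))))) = -24112 / 17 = -1418.35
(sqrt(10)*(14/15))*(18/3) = 28*sqrt(10)/5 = 17.71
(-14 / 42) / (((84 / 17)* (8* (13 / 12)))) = -17 / 2184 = -0.01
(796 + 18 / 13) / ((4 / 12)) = 31098 / 13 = 2392.15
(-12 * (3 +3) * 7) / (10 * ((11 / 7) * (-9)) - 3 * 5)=1176 / 365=3.22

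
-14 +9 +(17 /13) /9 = -568 /117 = -4.85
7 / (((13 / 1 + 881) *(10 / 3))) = 7 / 2980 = 0.00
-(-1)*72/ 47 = 72/ 47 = 1.53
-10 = -10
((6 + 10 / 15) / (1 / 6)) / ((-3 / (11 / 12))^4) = 73205 / 209952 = 0.35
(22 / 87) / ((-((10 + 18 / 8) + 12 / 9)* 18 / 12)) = -176 / 14181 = -0.01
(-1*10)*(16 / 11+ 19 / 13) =-4170 / 143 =-29.16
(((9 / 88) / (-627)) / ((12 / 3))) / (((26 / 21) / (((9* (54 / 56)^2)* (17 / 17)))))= -59049 / 214230016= -0.00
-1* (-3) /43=3 /43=0.07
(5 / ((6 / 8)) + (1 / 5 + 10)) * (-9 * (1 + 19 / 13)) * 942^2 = -21552296832 / 65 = -331573797.42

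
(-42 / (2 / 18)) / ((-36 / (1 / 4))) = 21 / 8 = 2.62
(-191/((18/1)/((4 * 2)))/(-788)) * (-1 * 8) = -0.86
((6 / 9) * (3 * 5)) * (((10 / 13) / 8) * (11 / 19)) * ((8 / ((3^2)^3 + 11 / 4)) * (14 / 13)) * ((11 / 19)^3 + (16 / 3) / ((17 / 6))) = 14914284000 / 1095904605991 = 0.01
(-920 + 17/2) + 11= -1801/2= -900.50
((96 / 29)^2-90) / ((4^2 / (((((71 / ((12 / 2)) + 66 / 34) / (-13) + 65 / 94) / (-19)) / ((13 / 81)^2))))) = -416873244465 / 112198338148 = -3.72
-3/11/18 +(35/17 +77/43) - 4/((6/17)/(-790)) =144049171/16082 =8957.17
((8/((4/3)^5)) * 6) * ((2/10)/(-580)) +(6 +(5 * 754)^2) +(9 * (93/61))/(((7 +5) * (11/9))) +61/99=15930372555199169/1120838400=14212907.55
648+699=1347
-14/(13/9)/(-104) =63/676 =0.09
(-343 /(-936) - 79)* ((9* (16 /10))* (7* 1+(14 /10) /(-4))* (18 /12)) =-29366799 /2600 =-11294.92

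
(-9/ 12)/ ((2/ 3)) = -9/ 8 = -1.12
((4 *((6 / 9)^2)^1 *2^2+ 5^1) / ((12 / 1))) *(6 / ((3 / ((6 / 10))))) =109 / 90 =1.21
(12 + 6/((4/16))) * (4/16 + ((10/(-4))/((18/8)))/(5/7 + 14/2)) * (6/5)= 206/45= 4.58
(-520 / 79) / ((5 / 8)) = -832 / 79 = -10.53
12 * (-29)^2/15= 3364/5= 672.80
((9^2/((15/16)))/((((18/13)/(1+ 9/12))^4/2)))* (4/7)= 9796423/38880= 251.97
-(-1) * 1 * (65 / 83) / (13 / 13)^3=65 / 83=0.78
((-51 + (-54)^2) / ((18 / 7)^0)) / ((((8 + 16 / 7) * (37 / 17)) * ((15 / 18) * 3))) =22729 / 444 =51.19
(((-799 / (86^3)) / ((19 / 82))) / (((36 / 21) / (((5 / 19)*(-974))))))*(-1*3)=-558377155 / 229616216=-2.43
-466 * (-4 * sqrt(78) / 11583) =1864 * sqrt(78) / 11583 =1.42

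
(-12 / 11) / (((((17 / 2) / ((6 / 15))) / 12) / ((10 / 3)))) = -2.05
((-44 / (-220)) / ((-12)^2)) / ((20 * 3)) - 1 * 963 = -41601599 / 43200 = -963.00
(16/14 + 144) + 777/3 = 2829/7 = 404.14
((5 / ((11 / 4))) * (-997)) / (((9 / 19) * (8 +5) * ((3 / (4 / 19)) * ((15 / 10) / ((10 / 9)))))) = -1595200 / 104247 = -15.30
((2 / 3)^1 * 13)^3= 17576 / 27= 650.96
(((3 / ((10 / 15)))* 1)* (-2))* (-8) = 72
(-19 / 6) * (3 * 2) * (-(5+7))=228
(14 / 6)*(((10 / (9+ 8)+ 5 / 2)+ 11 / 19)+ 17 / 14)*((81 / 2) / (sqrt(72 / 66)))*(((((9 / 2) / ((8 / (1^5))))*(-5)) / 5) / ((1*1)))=-893997*sqrt(33) / 20672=-248.43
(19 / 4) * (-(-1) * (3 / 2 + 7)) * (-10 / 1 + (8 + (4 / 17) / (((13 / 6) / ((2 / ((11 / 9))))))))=-42085 / 572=-73.58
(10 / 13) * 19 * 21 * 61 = 243390 / 13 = 18722.31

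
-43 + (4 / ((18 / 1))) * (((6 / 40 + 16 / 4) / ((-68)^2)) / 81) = -1449485197 / 33708960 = -43.00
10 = 10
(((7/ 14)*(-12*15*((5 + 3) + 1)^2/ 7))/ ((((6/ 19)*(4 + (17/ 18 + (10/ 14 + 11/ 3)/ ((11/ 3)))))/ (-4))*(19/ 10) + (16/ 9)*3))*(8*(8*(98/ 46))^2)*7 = -82805964595200/ 21567859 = -3839322.42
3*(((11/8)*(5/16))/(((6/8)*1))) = 1.72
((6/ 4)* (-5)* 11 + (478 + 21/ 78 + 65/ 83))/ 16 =53485/ 2158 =24.78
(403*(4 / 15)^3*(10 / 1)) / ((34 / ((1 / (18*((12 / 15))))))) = 3224 / 20655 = 0.16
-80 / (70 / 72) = -576 / 7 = -82.29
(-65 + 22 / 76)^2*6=25124.71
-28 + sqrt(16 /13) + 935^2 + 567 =4* sqrt(13) /13 + 874764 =874765.11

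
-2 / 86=-1 / 43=-0.02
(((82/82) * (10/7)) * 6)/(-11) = -60/77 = -0.78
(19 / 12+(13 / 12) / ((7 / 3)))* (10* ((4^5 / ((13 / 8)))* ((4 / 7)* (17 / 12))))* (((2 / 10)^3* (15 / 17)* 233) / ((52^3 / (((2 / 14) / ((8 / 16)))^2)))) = 10259456 / 1028624415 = 0.01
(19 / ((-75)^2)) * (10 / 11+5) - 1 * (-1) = 12622 / 12375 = 1.02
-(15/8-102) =801/8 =100.12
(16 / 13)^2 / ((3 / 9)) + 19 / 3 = 5515 / 507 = 10.88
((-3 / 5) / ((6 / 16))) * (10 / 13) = -16 / 13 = -1.23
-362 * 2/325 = -724/325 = -2.23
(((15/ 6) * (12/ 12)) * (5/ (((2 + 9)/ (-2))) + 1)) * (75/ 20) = 75/ 88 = 0.85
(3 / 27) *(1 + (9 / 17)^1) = 0.17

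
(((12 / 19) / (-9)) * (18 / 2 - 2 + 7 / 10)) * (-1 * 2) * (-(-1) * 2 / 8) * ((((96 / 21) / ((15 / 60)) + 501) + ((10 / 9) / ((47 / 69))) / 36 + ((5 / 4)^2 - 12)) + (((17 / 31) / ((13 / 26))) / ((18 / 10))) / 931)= 3280296864427 / 23858316720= 137.49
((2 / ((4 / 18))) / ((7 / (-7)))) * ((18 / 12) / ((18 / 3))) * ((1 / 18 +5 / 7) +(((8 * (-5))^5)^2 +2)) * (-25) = 33030144000000008725 / 56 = 589824000000000155.80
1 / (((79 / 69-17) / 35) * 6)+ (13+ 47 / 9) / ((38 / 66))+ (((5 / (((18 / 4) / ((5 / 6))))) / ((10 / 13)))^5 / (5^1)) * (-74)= -14597306958733 / 2386051047216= -6.12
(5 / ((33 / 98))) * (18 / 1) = 2940 / 11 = 267.27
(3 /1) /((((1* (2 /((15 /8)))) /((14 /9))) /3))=105 /8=13.12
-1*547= -547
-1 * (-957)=957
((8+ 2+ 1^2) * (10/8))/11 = 1.25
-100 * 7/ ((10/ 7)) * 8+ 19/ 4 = -15661/ 4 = -3915.25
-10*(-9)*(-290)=-26100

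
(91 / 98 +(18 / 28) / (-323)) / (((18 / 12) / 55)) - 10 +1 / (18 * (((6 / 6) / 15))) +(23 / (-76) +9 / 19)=677731 / 27132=24.98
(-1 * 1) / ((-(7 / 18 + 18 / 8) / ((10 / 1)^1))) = 72 / 19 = 3.79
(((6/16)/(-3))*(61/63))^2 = 3721/254016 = 0.01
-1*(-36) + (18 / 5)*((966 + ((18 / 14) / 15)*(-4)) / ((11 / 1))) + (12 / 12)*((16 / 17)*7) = 11735888 / 32725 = 358.62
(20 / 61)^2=400 / 3721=0.11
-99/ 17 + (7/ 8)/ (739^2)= -432527713/ 74272456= -5.82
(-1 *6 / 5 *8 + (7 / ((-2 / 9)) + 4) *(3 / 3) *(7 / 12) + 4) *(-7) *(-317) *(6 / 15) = -5762743 / 300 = -19209.14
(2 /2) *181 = 181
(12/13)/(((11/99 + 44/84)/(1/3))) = 63/130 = 0.48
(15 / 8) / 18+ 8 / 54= 109 / 432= 0.25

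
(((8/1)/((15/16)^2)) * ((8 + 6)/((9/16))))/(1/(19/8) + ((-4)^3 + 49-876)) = -0.25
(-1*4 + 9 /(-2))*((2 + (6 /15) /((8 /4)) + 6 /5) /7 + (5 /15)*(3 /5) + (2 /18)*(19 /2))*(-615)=764609 /84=9102.49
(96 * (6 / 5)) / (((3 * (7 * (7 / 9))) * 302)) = 864 / 36995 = 0.02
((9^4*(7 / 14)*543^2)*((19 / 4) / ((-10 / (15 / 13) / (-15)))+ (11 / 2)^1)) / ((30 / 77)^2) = 1818580839041043 / 20800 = 87431771107.74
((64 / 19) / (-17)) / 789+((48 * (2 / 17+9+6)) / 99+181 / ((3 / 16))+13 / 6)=5465512315 / 5606634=974.83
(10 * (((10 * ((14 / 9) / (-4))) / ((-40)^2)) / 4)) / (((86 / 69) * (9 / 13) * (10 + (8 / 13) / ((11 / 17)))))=-299299 / 465440256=-0.00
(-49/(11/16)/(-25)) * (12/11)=9408/3025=3.11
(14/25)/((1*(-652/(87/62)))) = -609/505300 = -0.00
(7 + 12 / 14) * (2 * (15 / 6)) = 275 / 7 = 39.29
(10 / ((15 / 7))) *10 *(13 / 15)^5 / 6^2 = 0.63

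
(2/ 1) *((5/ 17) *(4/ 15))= 8/ 51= 0.16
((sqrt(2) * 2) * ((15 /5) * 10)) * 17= 1020 * sqrt(2)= 1442.50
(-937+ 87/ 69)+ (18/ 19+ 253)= -297943/ 437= -681.79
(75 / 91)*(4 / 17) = 300 / 1547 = 0.19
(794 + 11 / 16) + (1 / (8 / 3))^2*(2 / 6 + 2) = 50881 / 64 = 795.02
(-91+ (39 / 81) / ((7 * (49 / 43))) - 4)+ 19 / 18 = -93.88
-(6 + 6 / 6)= -7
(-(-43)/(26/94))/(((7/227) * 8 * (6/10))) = 2293835/2184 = 1050.29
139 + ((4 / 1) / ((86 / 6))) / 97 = 579781 / 4171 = 139.00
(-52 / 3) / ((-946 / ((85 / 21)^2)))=187850 / 625779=0.30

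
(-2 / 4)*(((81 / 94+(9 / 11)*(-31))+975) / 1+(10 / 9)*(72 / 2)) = -1024175 / 2068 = -495.25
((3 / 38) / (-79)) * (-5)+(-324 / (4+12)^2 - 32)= -3195149 / 96064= -33.26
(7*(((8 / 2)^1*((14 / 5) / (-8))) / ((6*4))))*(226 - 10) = -441 / 5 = -88.20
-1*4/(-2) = 2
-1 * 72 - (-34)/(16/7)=-57.12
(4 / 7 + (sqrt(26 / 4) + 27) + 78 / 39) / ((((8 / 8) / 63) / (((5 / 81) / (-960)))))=-23 / 192-7 * sqrt(26) / 3456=-0.13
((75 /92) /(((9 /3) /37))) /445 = 185 /8188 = 0.02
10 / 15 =0.67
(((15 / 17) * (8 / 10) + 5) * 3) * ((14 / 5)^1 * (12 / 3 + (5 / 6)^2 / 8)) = 799183 / 4080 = 195.88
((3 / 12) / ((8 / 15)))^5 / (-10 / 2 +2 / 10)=-1265625 / 268435456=-0.00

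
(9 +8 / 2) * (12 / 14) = 78 / 7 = 11.14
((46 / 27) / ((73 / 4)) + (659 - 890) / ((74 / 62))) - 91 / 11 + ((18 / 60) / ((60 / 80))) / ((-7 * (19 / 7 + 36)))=-219266498444 / 1086976935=-201.72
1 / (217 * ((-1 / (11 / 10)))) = -0.01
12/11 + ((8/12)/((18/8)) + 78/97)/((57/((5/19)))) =34195034/31200147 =1.10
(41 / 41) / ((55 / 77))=7 / 5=1.40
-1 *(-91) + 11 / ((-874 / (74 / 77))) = 278332 / 3059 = 90.99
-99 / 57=-33 / 19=-1.74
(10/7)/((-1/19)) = -190/7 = -27.14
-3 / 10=-0.30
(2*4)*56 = 448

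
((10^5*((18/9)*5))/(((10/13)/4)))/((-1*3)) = -5200000/3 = -1733333.33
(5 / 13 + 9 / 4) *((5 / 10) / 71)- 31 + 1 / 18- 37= -4514083 / 66456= -67.93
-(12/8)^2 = -2.25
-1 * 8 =-8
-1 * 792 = -792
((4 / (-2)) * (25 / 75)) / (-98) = 1 / 147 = 0.01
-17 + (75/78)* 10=-96/13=-7.38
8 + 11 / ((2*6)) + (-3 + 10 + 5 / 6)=67 / 4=16.75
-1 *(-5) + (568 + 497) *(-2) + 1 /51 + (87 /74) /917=-2124.98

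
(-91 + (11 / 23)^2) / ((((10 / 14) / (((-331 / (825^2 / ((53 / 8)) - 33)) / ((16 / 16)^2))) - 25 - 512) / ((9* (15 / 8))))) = 132674814405 / 65709129824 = 2.02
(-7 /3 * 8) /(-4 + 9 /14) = 784 /141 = 5.56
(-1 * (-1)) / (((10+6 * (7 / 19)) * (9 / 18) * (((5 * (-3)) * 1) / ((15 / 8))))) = -19 / 928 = -0.02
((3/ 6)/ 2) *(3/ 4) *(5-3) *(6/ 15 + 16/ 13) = 159/ 260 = 0.61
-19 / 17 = -1.12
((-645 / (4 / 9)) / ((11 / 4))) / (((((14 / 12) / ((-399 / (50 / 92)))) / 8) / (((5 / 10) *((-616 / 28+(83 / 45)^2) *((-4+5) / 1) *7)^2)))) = 22513508429.04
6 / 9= 2 / 3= 0.67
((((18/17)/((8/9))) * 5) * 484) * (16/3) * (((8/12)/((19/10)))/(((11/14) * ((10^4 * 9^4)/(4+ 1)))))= 0.00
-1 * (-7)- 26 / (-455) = 247 / 35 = 7.06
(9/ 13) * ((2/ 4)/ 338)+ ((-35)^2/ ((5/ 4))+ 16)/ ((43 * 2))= 4376811/ 377884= 11.58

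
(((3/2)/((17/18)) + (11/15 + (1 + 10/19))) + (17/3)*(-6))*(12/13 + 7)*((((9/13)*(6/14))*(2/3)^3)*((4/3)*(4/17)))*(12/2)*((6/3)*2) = -15408088064/97437795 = -158.13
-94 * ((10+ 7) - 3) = -1316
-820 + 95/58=-47465/58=-818.36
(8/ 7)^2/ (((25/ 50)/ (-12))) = -1536/ 49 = -31.35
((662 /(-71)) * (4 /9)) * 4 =-16.58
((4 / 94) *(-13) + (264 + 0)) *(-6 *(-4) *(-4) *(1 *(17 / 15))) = -6735808 / 235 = -28663.01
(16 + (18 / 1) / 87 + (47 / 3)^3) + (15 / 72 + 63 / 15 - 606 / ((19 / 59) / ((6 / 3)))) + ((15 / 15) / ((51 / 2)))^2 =17599228999 / 171978120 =102.33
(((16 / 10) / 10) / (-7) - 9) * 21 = -4737 / 25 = -189.48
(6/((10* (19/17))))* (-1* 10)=-102/19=-5.37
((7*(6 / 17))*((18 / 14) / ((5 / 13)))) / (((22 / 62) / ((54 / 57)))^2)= 218577528 / 3712885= 58.87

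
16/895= 0.02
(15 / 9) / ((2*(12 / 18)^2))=15 / 8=1.88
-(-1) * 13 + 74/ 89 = 1231/ 89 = 13.83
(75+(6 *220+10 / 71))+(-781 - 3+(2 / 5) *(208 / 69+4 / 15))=75010219 / 122475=612.45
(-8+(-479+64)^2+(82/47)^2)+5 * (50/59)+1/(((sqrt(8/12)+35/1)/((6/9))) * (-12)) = sqrt(6)/66114+494668531070549/2872234578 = 172224.28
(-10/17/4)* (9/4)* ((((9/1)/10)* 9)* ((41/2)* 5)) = -149445/544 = -274.72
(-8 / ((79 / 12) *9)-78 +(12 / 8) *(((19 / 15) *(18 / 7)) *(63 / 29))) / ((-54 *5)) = 2320367 / 9278550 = 0.25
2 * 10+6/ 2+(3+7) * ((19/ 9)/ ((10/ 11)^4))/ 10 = 2348179/ 90000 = 26.09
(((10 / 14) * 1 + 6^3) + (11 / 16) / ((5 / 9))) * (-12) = -366159 / 140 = -2615.42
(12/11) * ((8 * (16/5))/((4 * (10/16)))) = 3072/275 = 11.17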